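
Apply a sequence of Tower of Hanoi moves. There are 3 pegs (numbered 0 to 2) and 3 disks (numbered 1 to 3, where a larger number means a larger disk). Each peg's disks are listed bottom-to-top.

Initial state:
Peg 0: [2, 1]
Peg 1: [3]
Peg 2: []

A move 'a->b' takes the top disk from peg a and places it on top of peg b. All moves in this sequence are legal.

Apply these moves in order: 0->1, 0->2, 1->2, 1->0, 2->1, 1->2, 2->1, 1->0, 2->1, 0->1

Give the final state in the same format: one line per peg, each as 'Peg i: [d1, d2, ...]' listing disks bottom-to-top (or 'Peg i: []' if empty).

Answer: Peg 0: [3]
Peg 1: [2, 1]
Peg 2: []

Derivation:
After move 1 (0->1):
Peg 0: [2]
Peg 1: [3, 1]
Peg 2: []

After move 2 (0->2):
Peg 0: []
Peg 1: [3, 1]
Peg 2: [2]

After move 3 (1->2):
Peg 0: []
Peg 1: [3]
Peg 2: [2, 1]

After move 4 (1->0):
Peg 0: [3]
Peg 1: []
Peg 2: [2, 1]

After move 5 (2->1):
Peg 0: [3]
Peg 1: [1]
Peg 2: [2]

After move 6 (1->2):
Peg 0: [3]
Peg 1: []
Peg 2: [2, 1]

After move 7 (2->1):
Peg 0: [3]
Peg 1: [1]
Peg 2: [2]

After move 8 (1->0):
Peg 0: [3, 1]
Peg 1: []
Peg 2: [2]

After move 9 (2->1):
Peg 0: [3, 1]
Peg 1: [2]
Peg 2: []

After move 10 (0->1):
Peg 0: [3]
Peg 1: [2, 1]
Peg 2: []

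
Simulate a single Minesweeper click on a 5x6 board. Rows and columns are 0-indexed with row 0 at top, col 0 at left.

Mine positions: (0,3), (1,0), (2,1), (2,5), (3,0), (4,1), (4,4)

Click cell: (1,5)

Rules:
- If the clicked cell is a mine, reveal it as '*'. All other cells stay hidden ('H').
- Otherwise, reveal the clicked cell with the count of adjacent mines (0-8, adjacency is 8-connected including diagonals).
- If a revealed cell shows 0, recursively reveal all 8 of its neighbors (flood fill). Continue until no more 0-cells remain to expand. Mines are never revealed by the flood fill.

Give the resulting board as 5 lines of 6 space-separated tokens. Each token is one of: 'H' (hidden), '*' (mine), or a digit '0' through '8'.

H H H H H H
H H H H H 1
H H H H H H
H H H H H H
H H H H H H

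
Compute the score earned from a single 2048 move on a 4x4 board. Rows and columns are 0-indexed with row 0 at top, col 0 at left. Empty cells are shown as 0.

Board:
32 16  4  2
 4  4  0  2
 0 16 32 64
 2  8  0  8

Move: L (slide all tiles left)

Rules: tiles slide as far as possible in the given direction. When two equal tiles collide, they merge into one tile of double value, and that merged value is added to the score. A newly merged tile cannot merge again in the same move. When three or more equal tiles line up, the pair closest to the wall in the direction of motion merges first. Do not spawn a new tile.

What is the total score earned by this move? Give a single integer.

Slide left:
row 0: [32, 16, 4, 2] -> [32, 16, 4, 2]  score +0 (running 0)
row 1: [4, 4, 0, 2] -> [8, 2, 0, 0]  score +8 (running 8)
row 2: [0, 16, 32, 64] -> [16, 32, 64, 0]  score +0 (running 8)
row 3: [2, 8, 0, 8] -> [2, 16, 0, 0]  score +16 (running 24)
Board after move:
32 16  4  2
 8  2  0  0
16 32 64  0
 2 16  0  0

Answer: 24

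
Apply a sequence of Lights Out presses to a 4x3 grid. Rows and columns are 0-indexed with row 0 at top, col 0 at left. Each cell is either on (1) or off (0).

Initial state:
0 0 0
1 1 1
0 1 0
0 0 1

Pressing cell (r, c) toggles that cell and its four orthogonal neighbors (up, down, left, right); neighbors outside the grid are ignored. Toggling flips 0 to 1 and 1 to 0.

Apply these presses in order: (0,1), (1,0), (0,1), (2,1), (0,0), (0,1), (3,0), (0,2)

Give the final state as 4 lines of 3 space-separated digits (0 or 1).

After press 1 at (0,1):
1 1 1
1 0 1
0 1 0
0 0 1

After press 2 at (1,0):
0 1 1
0 1 1
1 1 0
0 0 1

After press 3 at (0,1):
1 0 0
0 0 1
1 1 0
0 0 1

After press 4 at (2,1):
1 0 0
0 1 1
0 0 1
0 1 1

After press 5 at (0,0):
0 1 0
1 1 1
0 0 1
0 1 1

After press 6 at (0,1):
1 0 1
1 0 1
0 0 1
0 1 1

After press 7 at (3,0):
1 0 1
1 0 1
1 0 1
1 0 1

After press 8 at (0,2):
1 1 0
1 0 0
1 0 1
1 0 1

Answer: 1 1 0
1 0 0
1 0 1
1 0 1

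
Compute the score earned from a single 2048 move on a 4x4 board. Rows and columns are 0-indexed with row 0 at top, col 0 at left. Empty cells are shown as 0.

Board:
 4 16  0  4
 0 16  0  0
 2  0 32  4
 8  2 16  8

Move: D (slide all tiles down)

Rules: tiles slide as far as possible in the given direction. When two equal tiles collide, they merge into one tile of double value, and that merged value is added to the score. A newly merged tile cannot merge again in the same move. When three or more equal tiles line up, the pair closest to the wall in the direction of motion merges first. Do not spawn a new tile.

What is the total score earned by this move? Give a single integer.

Slide down:
col 0: [4, 0, 2, 8] -> [0, 4, 2, 8]  score +0 (running 0)
col 1: [16, 16, 0, 2] -> [0, 0, 32, 2]  score +32 (running 32)
col 2: [0, 0, 32, 16] -> [0, 0, 32, 16]  score +0 (running 32)
col 3: [4, 0, 4, 8] -> [0, 0, 8, 8]  score +8 (running 40)
Board after move:
 0  0  0  0
 4  0  0  0
 2 32 32  8
 8  2 16  8

Answer: 40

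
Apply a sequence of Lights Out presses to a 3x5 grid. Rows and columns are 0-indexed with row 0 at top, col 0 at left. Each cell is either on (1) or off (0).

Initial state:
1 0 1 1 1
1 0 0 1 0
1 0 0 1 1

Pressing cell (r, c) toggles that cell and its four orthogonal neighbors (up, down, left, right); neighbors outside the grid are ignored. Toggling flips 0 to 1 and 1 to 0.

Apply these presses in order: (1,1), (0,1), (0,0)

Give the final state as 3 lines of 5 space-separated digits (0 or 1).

Answer: 1 1 0 1 1
1 0 1 1 0
1 1 0 1 1

Derivation:
After press 1 at (1,1):
1 1 1 1 1
0 1 1 1 0
1 1 0 1 1

After press 2 at (0,1):
0 0 0 1 1
0 0 1 1 0
1 1 0 1 1

After press 3 at (0,0):
1 1 0 1 1
1 0 1 1 0
1 1 0 1 1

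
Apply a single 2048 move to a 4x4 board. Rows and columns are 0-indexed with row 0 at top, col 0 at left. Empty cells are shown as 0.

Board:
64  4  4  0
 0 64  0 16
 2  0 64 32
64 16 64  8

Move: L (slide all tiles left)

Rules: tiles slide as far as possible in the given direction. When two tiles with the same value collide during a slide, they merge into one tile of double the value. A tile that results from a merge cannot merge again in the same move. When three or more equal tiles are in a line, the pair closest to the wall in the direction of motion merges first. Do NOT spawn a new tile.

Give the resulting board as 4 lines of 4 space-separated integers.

Answer: 64  8  0  0
64 16  0  0
 2 64 32  0
64 16 64  8

Derivation:
Slide left:
row 0: [64, 4, 4, 0] -> [64, 8, 0, 0]
row 1: [0, 64, 0, 16] -> [64, 16, 0, 0]
row 2: [2, 0, 64, 32] -> [2, 64, 32, 0]
row 3: [64, 16, 64, 8] -> [64, 16, 64, 8]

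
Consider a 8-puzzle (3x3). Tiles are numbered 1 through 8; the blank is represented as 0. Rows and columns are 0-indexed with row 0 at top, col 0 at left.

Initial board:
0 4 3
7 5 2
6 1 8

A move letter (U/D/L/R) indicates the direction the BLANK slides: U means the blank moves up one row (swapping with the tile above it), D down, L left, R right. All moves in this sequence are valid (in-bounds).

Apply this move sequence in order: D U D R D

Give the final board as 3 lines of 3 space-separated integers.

Answer: 7 4 3
5 1 2
6 0 8

Derivation:
After move 1 (D):
7 4 3
0 5 2
6 1 8

After move 2 (U):
0 4 3
7 5 2
6 1 8

After move 3 (D):
7 4 3
0 5 2
6 1 8

After move 4 (R):
7 4 3
5 0 2
6 1 8

After move 5 (D):
7 4 3
5 1 2
6 0 8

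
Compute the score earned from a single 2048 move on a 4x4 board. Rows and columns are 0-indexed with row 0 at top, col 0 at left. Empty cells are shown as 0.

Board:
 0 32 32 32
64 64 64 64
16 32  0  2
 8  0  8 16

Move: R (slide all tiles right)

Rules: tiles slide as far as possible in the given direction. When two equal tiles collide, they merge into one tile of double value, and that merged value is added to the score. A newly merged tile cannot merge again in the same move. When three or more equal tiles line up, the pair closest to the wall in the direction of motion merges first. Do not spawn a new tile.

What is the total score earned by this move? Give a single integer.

Slide right:
row 0: [0, 32, 32, 32] -> [0, 0, 32, 64]  score +64 (running 64)
row 1: [64, 64, 64, 64] -> [0, 0, 128, 128]  score +256 (running 320)
row 2: [16, 32, 0, 2] -> [0, 16, 32, 2]  score +0 (running 320)
row 3: [8, 0, 8, 16] -> [0, 0, 16, 16]  score +16 (running 336)
Board after move:
  0   0  32  64
  0   0 128 128
  0  16  32   2
  0   0  16  16

Answer: 336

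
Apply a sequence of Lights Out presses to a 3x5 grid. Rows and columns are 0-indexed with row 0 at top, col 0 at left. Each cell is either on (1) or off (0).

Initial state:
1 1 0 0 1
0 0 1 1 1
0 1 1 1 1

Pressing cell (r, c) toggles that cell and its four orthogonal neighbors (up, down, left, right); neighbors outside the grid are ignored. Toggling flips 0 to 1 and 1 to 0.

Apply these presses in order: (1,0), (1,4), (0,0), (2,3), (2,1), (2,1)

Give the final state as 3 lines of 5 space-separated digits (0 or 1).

Answer: 1 0 0 0 0
0 1 1 1 0
1 1 0 0 1

Derivation:
After press 1 at (1,0):
0 1 0 0 1
1 1 1 1 1
1 1 1 1 1

After press 2 at (1,4):
0 1 0 0 0
1 1 1 0 0
1 1 1 1 0

After press 3 at (0,0):
1 0 0 0 0
0 1 1 0 0
1 1 1 1 0

After press 4 at (2,3):
1 0 0 0 0
0 1 1 1 0
1 1 0 0 1

After press 5 at (2,1):
1 0 0 0 0
0 0 1 1 0
0 0 1 0 1

After press 6 at (2,1):
1 0 0 0 0
0 1 1 1 0
1 1 0 0 1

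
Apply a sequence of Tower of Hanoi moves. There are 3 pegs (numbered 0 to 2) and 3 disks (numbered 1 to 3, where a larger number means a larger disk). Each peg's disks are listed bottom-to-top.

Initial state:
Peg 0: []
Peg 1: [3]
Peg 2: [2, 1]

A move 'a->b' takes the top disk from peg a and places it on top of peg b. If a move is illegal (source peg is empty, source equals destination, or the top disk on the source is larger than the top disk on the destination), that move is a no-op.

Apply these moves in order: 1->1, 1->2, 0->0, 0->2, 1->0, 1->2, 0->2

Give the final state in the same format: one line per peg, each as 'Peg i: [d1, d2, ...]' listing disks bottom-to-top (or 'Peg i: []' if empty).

Answer: Peg 0: [3]
Peg 1: []
Peg 2: [2, 1]

Derivation:
After move 1 (1->1):
Peg 0: []
Peg 1: [3]
Peg 2: [2, 1]

After move 2 (1->2):
Peg 0: []
Peg 1: [3]
Peg 2: [2, 1]

After move 3 (0->0):
Peg 0: []
Peg 1: [3]
Peg 2: [2, 1]

After move 4 (0->2):
Peg 0: []
Peg 1: [3]
Peg 2: [2, 1]

After move 5 (1->0):
Peg 0: [3]
Peg 1: []
Peg 2: [2, 1]

After move 6 (1->2):
Peg 0: [3]
Peg 1: []
Peg 2: [2, 1]

After move 7 (0->2):
Peg 0: [3]
Peg 1: []
Peg 2: [2, 1]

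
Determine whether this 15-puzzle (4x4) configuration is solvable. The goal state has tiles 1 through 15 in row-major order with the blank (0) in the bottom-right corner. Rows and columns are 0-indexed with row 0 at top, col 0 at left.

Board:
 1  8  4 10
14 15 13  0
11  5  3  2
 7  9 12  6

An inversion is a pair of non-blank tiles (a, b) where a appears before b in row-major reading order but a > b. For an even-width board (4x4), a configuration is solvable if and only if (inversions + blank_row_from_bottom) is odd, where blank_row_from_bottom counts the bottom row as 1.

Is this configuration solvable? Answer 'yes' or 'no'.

Inversions: 52
Blank is in row 1 (0-indexed from top), which is row 3 counting from the bottom (bottom = 1).
52 + 3 = 55, which is odd, so the puzzle is solvable.

Answer: yes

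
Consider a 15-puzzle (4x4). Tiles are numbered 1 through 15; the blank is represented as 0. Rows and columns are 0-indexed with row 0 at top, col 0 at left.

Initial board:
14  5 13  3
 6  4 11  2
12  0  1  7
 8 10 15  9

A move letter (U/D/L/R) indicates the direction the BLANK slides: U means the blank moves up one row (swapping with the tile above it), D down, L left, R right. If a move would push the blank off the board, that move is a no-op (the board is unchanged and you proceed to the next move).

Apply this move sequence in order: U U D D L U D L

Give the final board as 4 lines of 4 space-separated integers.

After move 1 (U):
14  5 13  3
 6  0 11  2
12  4  1  7
 8 10 15  9

After move 2 (U):
14  0 13  3
 6  5 11  2
12  4  1  7
 8 10 15  9

After move 3 (D):
14  5 13  3
 6  0 11  2
12  4  1  7
 8 10 15  9

After move 4 (D):
14  5 13  3
 6  4 11  2
12  0  1  7
 8 10 15  9

After move 5 (L):
14  5 13  3
 6  4 11  2
 0 12  1  7
 8 10 15  9

After move 6 (U):
14  5 13  3
 0  4 11  2
 6 12  1  7
 8 10 15  9

After move 7 (D):
14  5 13  3
 6  4 11  2
 0 12  1  7
 8 10 15  9

After move 8 (L):
14  5 13  3
 6  4 11  2
 0 12  1  7
 8 10 15  9

Answer: 14  5 13  3
 6  4 11  2
 0 12  1  7
 8 10 15  9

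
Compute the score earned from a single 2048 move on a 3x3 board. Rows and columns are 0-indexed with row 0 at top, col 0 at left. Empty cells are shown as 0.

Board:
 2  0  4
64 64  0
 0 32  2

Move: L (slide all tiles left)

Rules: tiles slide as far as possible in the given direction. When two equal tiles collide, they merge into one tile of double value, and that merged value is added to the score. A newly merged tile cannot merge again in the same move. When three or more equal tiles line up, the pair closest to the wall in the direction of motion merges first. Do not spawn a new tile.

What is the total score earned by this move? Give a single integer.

Slide left:
row 0: [2, 0, 4] -> [2, 4, 0]  score +0 (running 0)
row 1: [64, 64, 0] -> [128, 0, 0]  score +128 (running 128)
row 2: [0, 32, 2] -> [32, 2, 0]  score +0 (running 128)
Board after move:
  2   4   0
128   0   0
 32   2   0

Answer: 128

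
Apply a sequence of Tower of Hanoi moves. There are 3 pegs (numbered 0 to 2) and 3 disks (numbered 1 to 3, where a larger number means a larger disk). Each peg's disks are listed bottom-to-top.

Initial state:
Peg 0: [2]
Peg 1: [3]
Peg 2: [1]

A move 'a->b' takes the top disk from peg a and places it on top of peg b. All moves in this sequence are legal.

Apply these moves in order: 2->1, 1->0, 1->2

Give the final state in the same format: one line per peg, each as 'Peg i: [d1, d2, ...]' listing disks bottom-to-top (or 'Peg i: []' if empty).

After move 1 (2->1):
Peg 0: [2]
Peg 1: [3, 1]
Peg 2: []

After move 2 (1->0):
Peg 0: [2, 1]
Peg 1: [3]
Peg 2: []

After move 3 (1->2):
Peg 0: [2, 1]
Peg 1: []
Peg 2: [3]

Answer: Peg 0: [2, 1]
Peg 1: []
Peg 2: [3]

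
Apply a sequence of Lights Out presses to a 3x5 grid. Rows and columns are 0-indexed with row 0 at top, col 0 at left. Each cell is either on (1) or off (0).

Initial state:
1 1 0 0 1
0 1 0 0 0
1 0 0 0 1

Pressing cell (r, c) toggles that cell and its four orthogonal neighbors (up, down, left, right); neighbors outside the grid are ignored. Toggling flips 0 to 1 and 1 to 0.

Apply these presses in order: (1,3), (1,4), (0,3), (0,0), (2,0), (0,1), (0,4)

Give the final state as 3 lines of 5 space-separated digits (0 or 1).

Answer: 1 1 0 1 0
0 0 1 1 1
0 1 0 1 0

Derivation:
After press 1 at (1,3):
1 1 0 1 1
0 1 1 1 1
1 0 0 1 1

After press 2 at (1,4):
1 1 0 1 0
0 1 1 0 0
1 0 0 1 0

After press 3 at (0,3):
1 1 1 0 1
0 1 1 1 0
1 0 0 1 0

After press 4 at (0,0):
0 0 1 0 1
1 1 1 1 0
1 0 0 1 0

After press 5 at (2,0):
0 0 1 0 1
0 1 1 1 0
0 1 0 1 0

After press 6 at (0,1):
1 1 0 0 1
0 0 1 1 0
0 1 0 1 0

After press 7 at (0,4):
1 1 0 1 0
0 0 1 1 1
0 1 0 1 0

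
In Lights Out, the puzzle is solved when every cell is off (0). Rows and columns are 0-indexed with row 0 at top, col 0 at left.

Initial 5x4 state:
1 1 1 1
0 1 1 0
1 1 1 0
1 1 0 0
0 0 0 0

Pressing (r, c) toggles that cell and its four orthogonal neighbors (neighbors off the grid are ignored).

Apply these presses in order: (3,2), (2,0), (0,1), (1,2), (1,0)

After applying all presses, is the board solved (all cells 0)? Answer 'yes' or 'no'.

Answer: no

Derivation:
After press 1 at (3,2):
1 1 1 1
0 1 1 0
1 1 0 0
1 0 1 1
0 0 1 0

After press 2 at (2,0):
1 1 1 1
1 1 1 0
0 0 0 0
0 0 1 1
0 0 1 0

After press 3 at (0,1):
0 0 0 1
1 0 1 0
0 0 0 0
0 0 1 1
0 0 1 0

After press 4 at (1,2):
0 0 1 1
1 1 0 1
0 0 1 0
0 0 1 1
0 0 1 0

After press 5 at (1,0):
1 0 1 1
0 0 0 1
1 0 1 0
0 0 1 1
0 0 1 0

Lights still on: 9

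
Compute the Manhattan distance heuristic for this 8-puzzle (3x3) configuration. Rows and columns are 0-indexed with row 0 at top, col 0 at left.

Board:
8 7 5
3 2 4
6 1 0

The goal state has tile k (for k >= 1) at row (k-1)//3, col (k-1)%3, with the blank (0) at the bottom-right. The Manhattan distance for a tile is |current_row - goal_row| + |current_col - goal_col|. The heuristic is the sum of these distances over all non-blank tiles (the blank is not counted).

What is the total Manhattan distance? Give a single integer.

Tile 8: at (0,0), goal (2,1), distance |0-2|+|0-1| = 3
Tile 7: at (0,1), goal (2,0), distance |0-2|+|1-0| = 3
Tile 5: at (0,2), goal (1,1), distance |0-1|+|2-1| = 2
Tile 3: at (1,0), goal (0,2), distance |1-0|+|0-2| = 3
Tile 2: at (1,1), goal (0,1), distance |1-0|+|1-1| = 1
Tile 4: at (1,2), goal (1,0), distance |1-1|+|2-0| = 2
Tile 6: at (2,0), goal (1,2), distance |2-1|+|0-2| = 3
Tile 1: at (2,1), goal (0,0), distance |2-0|+|1-0| = 3
Sum: 3 + 3 + 2 + 3 + 1 + 2 + 3 + 3 = 20

Answer: 20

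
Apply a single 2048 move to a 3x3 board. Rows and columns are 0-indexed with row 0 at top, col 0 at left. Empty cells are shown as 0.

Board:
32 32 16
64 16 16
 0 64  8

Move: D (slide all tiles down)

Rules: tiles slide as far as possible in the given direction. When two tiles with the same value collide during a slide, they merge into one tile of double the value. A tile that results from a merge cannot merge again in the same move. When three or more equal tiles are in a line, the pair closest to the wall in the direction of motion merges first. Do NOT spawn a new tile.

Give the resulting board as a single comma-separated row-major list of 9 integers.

Answer: 0, 32, 0, 32, 16, 32, 64, 64, 8

Derivation:
Slide down:
col 0: [32, 64, 0] -> [0, 32, 64]
col 1: [32, 16, 64] -> [32, 16, 64]
col 2: [16, 16, 8] -> [0, 32, 8]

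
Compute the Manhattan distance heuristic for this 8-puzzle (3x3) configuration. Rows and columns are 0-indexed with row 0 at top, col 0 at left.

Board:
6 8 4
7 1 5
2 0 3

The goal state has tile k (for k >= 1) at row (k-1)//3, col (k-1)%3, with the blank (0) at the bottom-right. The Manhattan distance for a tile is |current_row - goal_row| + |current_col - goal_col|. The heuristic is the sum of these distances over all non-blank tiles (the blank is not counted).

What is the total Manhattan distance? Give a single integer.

Tile 6: at (0,0), goal (1,2), distance |0-1|+|0-2| = 3
Tile 8: at (0,1), goal (2,1), distance |0-2|+|1-1| = 2
Tile 4: at (0,2), goal (1,0), distance |0-1|+|2-0| = 3
Tile 7: at (1,0), goal (2,0), distance |1-2|+|0-0| = 1
Tile 1: at (1,1), goal (0,0), distance |1-0|+|1-0| = 2
Tile 5: at (1,2), goal (1,1), distance |1-1|+|2-1| = 1
Tile 2: at (2,0), goal (0,1), distance |2-0|+|0-1| = 3
Tile 3: at (2,2), goal (0,2), distance |2-0|+|2-2| = 2
Sum: 3 + 2 + 3 + 1 + 2 + 1 + 3 + 2 = 17

Answer: 17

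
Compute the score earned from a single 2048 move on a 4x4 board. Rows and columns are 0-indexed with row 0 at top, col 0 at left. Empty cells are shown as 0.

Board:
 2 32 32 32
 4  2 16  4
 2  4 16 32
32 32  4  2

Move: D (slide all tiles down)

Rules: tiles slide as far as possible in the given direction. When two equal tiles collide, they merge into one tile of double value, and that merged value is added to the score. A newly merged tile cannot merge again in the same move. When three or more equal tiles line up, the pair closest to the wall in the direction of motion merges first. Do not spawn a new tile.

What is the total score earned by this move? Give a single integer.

Answer: 32

Derivation:
Slide down:
col 0: [2, 4, 2, 32] -> [2, 4, 2, 32]  score +0 (running 0)
col 1: [32, 2, 4, 32] -> [32, 2, 4, 32]  score +0 (running 0)
col 2: [32, 16, 16, 4] -> [0, 32, 32, 4]  score +32 (running 32)
col 3: [32, 4, 32, 2] -> [32, 4, 32, 2]  score +0 (running 32)
Board after move:
 2 32  0 32
 4  2 32  4
 2  4 32 32
32 32  4  2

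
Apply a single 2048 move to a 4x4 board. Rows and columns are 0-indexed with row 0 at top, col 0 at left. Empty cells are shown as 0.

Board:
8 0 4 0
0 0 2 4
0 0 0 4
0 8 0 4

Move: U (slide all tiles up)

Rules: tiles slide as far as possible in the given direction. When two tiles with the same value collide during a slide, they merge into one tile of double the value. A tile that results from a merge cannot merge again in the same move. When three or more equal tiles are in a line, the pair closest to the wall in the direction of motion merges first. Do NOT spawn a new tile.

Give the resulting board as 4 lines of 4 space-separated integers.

Slide up:
col 0: [8, 0, 0, 0] -> [8, 0, 0, 0]
col 1: [0, 0, 0, 8] -> [8, 0, 0, 0]
col 2: [4, 2, 0, 0] -> [4, 2, 0, 0]
col 3: [0, 4, 4, 4] -> [8, 4, 0, 0]

Answer: 8 8 4 8
0 0 2 4
0 0 0 0
0 0 0 0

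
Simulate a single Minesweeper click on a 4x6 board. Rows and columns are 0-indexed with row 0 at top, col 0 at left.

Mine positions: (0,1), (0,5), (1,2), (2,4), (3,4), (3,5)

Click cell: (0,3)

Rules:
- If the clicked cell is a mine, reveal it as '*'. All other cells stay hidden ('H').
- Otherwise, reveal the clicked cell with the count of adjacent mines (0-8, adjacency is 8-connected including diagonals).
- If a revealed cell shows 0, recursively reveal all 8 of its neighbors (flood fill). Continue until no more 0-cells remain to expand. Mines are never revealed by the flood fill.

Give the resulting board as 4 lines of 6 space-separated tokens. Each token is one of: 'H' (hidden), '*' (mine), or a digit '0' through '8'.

H H H 1 H H
H H H H H H
H H H H H H
H H H H H H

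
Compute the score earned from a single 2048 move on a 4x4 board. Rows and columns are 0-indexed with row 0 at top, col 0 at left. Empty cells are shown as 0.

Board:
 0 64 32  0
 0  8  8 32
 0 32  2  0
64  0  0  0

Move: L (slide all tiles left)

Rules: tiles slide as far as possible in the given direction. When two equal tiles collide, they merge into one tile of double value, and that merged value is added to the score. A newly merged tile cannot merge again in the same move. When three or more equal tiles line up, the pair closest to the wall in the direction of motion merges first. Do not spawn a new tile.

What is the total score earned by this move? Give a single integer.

Slide left:
row 0: [0, 64, 32, 0] -> [64, 32, 0, 0]  score +0 (running 0)
row 1: [0, 8, 8, 32] -> [16, 32, 0, 0]  score +16 (running 16)
row 2: [0, 32, 2, 0] -> [32, 2, 0, 0]  score +0 (running 16)
row 3: [64, 0, 0, 0] -> [64, 0, 0, 0]  score +0 (running 16)
Board after move:
64 32  0  0
16 32  0  0
32  2  0  0
64  0  0  0

Answer: 16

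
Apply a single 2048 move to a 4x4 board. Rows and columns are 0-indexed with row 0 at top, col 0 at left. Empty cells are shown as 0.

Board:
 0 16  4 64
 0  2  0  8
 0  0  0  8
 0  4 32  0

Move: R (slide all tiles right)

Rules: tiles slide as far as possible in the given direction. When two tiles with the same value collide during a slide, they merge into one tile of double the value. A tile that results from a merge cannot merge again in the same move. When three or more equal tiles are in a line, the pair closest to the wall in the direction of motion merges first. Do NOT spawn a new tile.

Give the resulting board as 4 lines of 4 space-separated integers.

Answer:  0 16  4 64
 0  0  2  8
 0  0  0  8
 0  0  4 32

Derivation:
Slide right:
row 0: [0, 16, 4, 64] -> [0, 16, 4, 64]
row 1: [0, 2, 0, 8] -> [0, 0, 2, 8]
row 2: [0, 0, 0, 8] -> [0, 0, 0, 8]
row 3: [0, 4, 32, 0] -> [0, 0, 4, 32]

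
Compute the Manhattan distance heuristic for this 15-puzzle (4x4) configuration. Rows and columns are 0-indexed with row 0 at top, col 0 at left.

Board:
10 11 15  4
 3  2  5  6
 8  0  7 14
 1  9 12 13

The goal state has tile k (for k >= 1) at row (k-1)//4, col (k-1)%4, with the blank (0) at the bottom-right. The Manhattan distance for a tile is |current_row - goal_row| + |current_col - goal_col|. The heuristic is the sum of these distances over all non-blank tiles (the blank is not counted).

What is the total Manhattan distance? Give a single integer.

Answer: 35

Derivation:
Tile 10: at (0,0), goal (2,1), distance |0-2|+|0-1| = 3
Tile 11: at (0,1), goal (2,2), distance |0-2|+|1-2| = 3
Tile 15: at (0,2), goal (3,2), distance |0-3|+|2-2| = 3
Tile 4: at (0,3), goal (0,3), distance |0-0|+|3-3| = 0
Tile 3: at (1,0), goal (0,2), distance |1-0|+|0-2| = 3
Tile 2: at (1,1), goal (0,1), distance |1-0|+|1-1| = 1
Tile 5: at (1,2), goal (1,0), distance |1-1|+|2-0| = 2
Tile 6: at (1,3), goal (1,1), distance |1-1|+|3-1| = 2
Tile 8: at (2,0), goal (1,3), distance |2-1|+|0-3| = 4
Tile 7: at (2,2), goal (1,2), distance |2-1|+|2-2| = 1
Tile 14: at (2,3), goal (3,1), distance |2-3|+|3-1| = 3
Tile 1: at (3,0), goal (0,0), distance |3-0|+|0-0| = 3
Tile 9: at (3,1), goal (2,0), distance |3-2|+|1-0| = 2
Tile 12: at (3,2), goal (2,3), distance |3-2|+|2-3| = 2
Tile 13: at (3,3), goal (3,0), distance |3-3|+|3-0| = 3
Sum: 3 + 3 + 3 + 0 + 3 + 1 + 2 + 2 + 4 + 1 + 3 + 3 + 2 + 2 + 3 = 35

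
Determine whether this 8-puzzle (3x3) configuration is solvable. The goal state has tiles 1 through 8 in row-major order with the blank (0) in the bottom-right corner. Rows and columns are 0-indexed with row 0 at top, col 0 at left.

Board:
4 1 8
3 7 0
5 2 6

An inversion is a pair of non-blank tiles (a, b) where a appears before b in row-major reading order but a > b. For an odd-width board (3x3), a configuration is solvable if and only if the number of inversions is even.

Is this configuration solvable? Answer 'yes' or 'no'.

Answer: no

Derivation:
Inversions (pairs i<j in row-major order where tile[i] > tile[j] > 0): 13
13 is odd, so the puzzle is not solvable.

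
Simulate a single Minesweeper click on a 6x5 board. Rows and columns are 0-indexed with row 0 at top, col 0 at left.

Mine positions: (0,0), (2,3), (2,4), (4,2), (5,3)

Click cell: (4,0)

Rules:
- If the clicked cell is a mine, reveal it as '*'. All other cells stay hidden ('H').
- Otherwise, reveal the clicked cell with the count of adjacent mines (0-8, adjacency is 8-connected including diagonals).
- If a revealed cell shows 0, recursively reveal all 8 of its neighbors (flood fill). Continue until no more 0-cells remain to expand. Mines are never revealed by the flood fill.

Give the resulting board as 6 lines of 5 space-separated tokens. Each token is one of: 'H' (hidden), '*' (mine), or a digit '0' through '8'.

H H H H H
1 1 1 H H
0 0 1 H H
0 1 2 H H
0 1 H H H
0 1 H H H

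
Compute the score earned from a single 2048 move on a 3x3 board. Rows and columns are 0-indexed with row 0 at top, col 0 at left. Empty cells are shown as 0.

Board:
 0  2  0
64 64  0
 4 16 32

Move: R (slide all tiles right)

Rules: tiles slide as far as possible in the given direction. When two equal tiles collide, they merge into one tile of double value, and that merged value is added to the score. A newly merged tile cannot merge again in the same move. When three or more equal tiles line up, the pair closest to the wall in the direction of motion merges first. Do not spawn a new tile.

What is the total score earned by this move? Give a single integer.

Answer: 128

Derivation:
Slide right:
row 0: [0, 2, 0] -> [0, 0, 2]  score +0 (running 0)
row 1: [64, 64, 0] -> [0, 0, 128]  score +128 (running 128)
row 2: [4, 16, 32] -> [4, 16, 32]  score +0 (running 128)
Board after move:
  0   0   2
  0   0 128
  4  16  32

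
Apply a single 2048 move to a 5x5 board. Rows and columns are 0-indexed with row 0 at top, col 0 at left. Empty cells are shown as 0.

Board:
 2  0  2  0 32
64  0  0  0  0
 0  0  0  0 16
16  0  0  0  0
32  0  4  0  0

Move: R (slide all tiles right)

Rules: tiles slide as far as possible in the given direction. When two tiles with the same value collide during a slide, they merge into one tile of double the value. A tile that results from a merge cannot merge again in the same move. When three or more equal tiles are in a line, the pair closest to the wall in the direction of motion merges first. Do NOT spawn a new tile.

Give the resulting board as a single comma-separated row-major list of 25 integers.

Slide right:
row 0: [2, 0, 2, 0, 32] -> [0, 0, 0, 4, 32]
row 1: [64, 0, 0, 0, 0] -> [0, 0, 0, 0, 64]
row 2: [0, 0, 0, 0, 16] -> [0, 0, 0, 0, 16]
row 3: [16, 0, 0, 0, 0] -> [0, 0, 0, 0, 16]
row 4: [32, 0, 4, 0, 0] -> [0, 0, 0, 32, 4]

Answer: 0, 0, 0, 4, 32, 0, 0, 0, 0, 64, 0, 0, 0, 0, 16, 0, 0, 0, 0, 16, 0, 0, 0, 32, 4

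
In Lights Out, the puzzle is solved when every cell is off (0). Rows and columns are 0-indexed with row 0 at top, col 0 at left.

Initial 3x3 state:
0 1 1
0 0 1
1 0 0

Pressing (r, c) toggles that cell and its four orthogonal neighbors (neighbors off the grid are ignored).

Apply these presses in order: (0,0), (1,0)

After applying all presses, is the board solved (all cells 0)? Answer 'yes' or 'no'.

After press 1 at (0,0):
1 0 1
1 0 1
1 0 0

After press 2 at (1,0):
0 0 1
0 1 1
0 0 0

Lights still on: 3

Answer: no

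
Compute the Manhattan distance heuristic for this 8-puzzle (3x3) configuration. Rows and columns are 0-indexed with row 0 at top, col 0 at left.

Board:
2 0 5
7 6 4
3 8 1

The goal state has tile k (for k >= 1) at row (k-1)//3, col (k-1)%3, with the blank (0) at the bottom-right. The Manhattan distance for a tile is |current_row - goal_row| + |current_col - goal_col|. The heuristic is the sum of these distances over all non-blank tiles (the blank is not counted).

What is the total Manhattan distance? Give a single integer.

Answer: 15

Derivation:
Tile 2: at (0,0), goal (0,1), distance |0-0|+|0-1| = 1
Tile 5: at (0,2), goal (1,1), distance |0-1|+|2-1| = 2
Tile 7: at (1,0), goal (2,0), distance |1-2|+|0-0| = 1
Tile 6: at (1,1), goal (1,2), distance |1-1|+|1-2| = 1
Tile 4: at (1,2), goal (1,0), distance |1-1|+|2-0| = 2
Tile 3: at (2,0), goal (0,2), distance |2-0|+|0-2| = 4
Tile 8: at (2,1), goal (2,1), distance |2-2|+|1-1| = 0
Tile 1: at (2,2), goal (0,0), distance |2-0|+|2-0| = 4
Sum: 1 + 2 + 1 + 1 + 2 + 4 + 0 + 4 = 15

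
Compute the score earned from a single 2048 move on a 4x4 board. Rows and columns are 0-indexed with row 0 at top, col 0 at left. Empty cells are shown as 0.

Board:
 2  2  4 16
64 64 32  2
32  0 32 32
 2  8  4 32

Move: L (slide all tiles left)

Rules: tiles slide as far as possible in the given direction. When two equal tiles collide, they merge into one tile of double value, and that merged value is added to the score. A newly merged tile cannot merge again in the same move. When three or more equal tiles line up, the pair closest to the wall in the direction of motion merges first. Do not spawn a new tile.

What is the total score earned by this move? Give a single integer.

Answer: 196

Derivation:
Slide left:
row 0: [2, 2, 4, 16] -> [4, 4, 16, 0]  score +4 (running 4)
row 1: [64, 64, 32, 2] -> [128, 32, 2, 0]  score +128 (running 132)
row 2: [32, 0, 32, 32] -> [64, 32, 0, 0]  score +64 (running 196)
row 3: [2, 8, 4, 32] -> [2, 8, 4, 32]  score +0 (running 196)
Board after move:
  4   4  16   0
128  32   2   0
 64  32   0   0
  2   8   4  32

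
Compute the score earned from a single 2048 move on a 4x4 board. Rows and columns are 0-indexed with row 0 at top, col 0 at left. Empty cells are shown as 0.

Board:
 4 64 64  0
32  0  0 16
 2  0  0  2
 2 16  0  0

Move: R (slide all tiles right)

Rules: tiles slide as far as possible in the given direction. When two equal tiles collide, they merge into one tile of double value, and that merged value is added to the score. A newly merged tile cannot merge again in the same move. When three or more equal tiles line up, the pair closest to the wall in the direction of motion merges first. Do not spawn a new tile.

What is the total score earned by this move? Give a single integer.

Answer: 132

Derivation:
Slide right:
row 0: [4, 64, 64, 0] -> [0, 0, 4, 128]  score +128 (running 128)
row 1: [32, 0, 0, 16] -> [0, 0, 32, 16]  score +0 (running 128)
row 2: [2, 0, 0, 2] -> [0, 0, 0, 4]  score +4 (running 132)
row 3: [2, 16, 0, 0] -> [0, 0, 2, 16]  score +0 (running 132)
Board after move:
  0   0   4 128
  0   0  32  16
  0   0   0   4
  0   0   2  16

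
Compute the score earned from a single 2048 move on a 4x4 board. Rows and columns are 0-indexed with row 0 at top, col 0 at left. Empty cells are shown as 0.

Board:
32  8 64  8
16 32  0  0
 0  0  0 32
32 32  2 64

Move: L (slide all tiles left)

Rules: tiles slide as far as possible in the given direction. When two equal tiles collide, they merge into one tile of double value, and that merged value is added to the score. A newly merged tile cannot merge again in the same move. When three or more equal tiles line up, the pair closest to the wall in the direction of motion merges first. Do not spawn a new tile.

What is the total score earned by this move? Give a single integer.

Slide left:
row 0: [32, 8, 64, 8] -> [32, 8, 64, 8]  score +0 (running 0)
row 1: [16, 32, 0, 0] -> [16, 32, 0, 0]  score +0 (running 0)
row 2: [0, 0, 0, 32] -> [32, 0, 0, 0]  score +0 (running 0)
row 3: [32, 32, 2, 64] -> [64, 2, 64, 0]  score +64 (running 64)
Board after move:
32  8 64  8
16 32  0  0
32  0  0  0
64  2 64  0

Answer: 64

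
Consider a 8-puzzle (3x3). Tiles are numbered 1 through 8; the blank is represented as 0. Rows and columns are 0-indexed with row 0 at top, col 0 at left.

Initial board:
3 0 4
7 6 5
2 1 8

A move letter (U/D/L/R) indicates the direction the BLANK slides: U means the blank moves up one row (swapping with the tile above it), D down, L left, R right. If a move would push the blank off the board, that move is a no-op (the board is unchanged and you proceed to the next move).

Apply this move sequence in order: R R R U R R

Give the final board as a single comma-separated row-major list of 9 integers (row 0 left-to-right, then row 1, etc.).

After move 1 (R):
3 4 0
7 6 5
2 1 8

After move 2 (R):
3 4 0
7 6 5
2 1 8

After move 3 (R):
3 4 0
7 6 5
2 1 8

After move 4 (U):
3 4 0
7 6 5
2 1 8

After move 5 (R):
3 4 0
7 6 5
2 1 8

After move 6 (R):
3 4 0
7 6 5
2 1 8

Answer: 3, 4, 0, 7, 6, 5, 2, 1, 8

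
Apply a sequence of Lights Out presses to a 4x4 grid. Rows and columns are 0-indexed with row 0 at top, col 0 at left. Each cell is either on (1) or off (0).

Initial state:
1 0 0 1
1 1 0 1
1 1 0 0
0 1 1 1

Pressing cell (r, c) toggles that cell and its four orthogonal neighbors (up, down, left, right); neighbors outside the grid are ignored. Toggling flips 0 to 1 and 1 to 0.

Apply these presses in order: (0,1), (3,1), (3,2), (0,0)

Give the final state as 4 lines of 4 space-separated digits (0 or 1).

After press 1 at (0,1):
0 1 1 1
1 0 0 1
1 1 0 0
0 1 1 1

After press 2 at (3,1):
0 1 1 1
1 0 0 1
1 0 0 0
1 0 0 1

After press 3 at (3,2):
0 1 1 1
1 0 0 1
1 0 1 0
1 1 1 0

After press 4 at (0,0):
1 0 1 1
0 0 0 1
1 0 1 0
1 1 1 0

Answer: 1 0 1 1
0 0 0 1
1 0 1 0
1 1 1 0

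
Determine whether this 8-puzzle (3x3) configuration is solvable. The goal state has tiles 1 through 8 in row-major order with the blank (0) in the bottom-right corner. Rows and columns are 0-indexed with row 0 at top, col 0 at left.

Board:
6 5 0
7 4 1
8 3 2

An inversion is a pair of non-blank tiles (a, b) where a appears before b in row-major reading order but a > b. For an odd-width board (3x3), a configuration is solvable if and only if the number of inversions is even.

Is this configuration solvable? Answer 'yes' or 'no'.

Inversions (pairs i<j in row-major order where tile[i] > tile[j] > 0): 19
19 is odd, so the puzzle is not solvable.

Answer: no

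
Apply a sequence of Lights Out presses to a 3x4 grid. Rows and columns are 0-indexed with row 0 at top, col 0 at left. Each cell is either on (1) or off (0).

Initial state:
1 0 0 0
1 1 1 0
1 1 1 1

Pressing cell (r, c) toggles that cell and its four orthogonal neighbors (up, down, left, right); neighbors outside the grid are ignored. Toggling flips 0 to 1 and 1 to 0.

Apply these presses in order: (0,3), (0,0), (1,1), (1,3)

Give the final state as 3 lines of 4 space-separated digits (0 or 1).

After press 1 at (0,3):
1 0 1 1
1 1 1 1
1 1 1 1

After press 2 at (0,0):
0 1 1 1
0 1 1 1
1 1 1 1

After press 3 at (1,1):
0 0 1 1
1 0 0 1
1 0 1 1

After press 4 at (1,3):
0 0 1 0
1 0 1 0
1 0 1 0

Answer: 0 0 1 0
1 0 1 0
1 0 1 0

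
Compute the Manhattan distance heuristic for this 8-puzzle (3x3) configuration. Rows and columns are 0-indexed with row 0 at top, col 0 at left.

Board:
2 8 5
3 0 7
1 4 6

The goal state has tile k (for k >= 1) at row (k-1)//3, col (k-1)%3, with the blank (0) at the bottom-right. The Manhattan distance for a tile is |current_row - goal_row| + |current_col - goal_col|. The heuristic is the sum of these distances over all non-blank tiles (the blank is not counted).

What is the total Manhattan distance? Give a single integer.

Tile 2: at (0,0), goal (0,1), distance |0-0|+|0-1| = 1
Tile 8: at (0,1), goal (2,1), distance |0-2|+|1-1| = 2
Tile 5: at (0,2), goal (1,1), distance |0-1|+|2-1| = 2
Tile 3: at (1,0), goal (0,2), distance |1-0|+|0-2| = 3
Tile 7: at (1,2), goal (2,0), distance |1-2|+|2-0| = 3
Tile 1: at (2,0), goal (0,0), distance |2-0|+|0-0| = 2
Tile 4: at (2,1), goal (1,0), distance |2-1|+|1-0| = 2
Tile 6: at (2,2), goal (1,2), distance |2-1|+|2-2| = 1
Sum: 1 + 2 + 2 + 3 + 3 + 2 + 2 + 1 = 16

Answer: 16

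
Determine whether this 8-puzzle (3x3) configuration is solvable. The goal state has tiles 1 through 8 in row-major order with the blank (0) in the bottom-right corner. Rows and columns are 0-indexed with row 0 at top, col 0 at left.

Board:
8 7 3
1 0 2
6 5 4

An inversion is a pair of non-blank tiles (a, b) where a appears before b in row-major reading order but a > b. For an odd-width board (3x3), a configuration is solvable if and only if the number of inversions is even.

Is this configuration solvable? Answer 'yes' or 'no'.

Inversions (pairs i<j in row-major order where tile[i] > tile[j] > 0): 18
18 is even, so the puzzle is solvable.

Answer: yes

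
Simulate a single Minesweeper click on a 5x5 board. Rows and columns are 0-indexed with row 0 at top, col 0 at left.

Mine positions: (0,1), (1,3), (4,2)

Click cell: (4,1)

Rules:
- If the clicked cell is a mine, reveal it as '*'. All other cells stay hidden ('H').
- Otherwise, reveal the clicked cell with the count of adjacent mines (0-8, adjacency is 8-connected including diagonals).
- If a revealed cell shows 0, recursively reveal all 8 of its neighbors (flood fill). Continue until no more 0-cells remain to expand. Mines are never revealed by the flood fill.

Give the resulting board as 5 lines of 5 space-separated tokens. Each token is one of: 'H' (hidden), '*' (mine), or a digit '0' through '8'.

H H H H H
H H H H H
H H H H H
H H H H H
H 1 H H H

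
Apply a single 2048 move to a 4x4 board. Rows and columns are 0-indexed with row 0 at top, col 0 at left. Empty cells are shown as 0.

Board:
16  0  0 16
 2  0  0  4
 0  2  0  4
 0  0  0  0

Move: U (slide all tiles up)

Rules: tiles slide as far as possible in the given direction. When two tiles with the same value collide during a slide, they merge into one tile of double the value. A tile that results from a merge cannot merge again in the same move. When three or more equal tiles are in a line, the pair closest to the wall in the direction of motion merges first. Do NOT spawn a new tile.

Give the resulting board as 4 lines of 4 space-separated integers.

Slide up:
col 0: [16, 2, 0, 0] -> [16, 2, 0, 0]
col 1: [0, 0, 2, 0] -> [2, 0, 0, 0]
col 2: [0, 0, 0, 0] -> [0, 0, 0, 0]
col 3: [16, 4, 4, 0] -> [16, 8, 0, 0]

Answer: 16  2  0 16
 2  0  0  8
 0  0  0  0
 0  0  0  0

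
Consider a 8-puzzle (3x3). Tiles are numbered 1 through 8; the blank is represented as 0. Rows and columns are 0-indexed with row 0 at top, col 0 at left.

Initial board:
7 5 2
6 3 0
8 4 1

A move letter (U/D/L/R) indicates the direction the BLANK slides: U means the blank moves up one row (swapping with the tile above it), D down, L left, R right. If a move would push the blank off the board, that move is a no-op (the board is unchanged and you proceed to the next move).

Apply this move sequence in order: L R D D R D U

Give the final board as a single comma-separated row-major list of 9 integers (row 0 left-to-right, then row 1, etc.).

After move 1 (L):
7 5 2
6 0 3
8 4 1

After move 2 (R):
7 5 2
6 3 0
8 4 1

After move 3 (D):
7 5 2
6 3 1
8 4 0

After move 4 (D):
7 5 2
6 3 1
8 4 0

After move 5 (R):
7 5 2
6 3 1
8 4 0

After move 6 (D):
7 5 2
6 3 1
8 4 0

After move 7 (U):
7 5 2
6 3 0
8 4 1

Answer: 7, 5, 2, 6, 3, 0, 8, 4, 1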